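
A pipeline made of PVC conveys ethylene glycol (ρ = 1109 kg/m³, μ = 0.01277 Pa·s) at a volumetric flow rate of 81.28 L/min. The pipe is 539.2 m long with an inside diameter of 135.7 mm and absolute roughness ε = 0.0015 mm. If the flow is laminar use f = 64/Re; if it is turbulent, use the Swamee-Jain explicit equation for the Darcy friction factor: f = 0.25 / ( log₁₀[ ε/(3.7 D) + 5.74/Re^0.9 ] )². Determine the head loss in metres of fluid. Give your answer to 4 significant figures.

Q = 81.28 L/min = 81.28/60000 = 0.001355 m³/s.
Cross-sectional area A = πD²/4 = π(0.1357)²/4 = 0.01446 m²; mean velocity V = Q/A = 0.001355/0.01446 = 0.09367 m/s.
Reynolds number Re = ρVD/μ = 1109 · 0.09367 · 0.1357 / 0.0128 = 1104.
Re < 2300 → laminar flow, so f = 64/Re = 64/1104 = 0.05798 (the turbulent correlation is not needed).
Darcy-Weisbach: ΔP = f(L/D)(ρV²/2) = 0.05798·(539.2/0.1357)·(1109·0.09367²/2) = 0.05798·3973·4.865 = 1121 Pa.
Head loss h_f = ΔP/(ρg) = 1121/(1109·9.81) = 0.1030 m.

h_f ≈ 0.1030 m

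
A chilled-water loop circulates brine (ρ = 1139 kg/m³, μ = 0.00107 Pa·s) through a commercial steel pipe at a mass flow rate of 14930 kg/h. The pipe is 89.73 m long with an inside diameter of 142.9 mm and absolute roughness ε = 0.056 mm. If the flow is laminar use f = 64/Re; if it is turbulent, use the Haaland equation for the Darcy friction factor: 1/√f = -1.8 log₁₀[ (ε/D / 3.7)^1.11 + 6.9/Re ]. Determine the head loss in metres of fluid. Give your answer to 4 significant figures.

ṁ = 14930 kg/h = 14930/3600 = 4.147 kg/s.
A = πD²/4 = π(0.1429)²/4 = 0.01604 m²; mean velocity V = ṁ/(ρA) = 4.147/(1139 · 0.01604) = 0.227 m/s.
Reynolds number Re = ρVD/μ = 1139 · 0.227 · 0.1429 / 0.00107 = 3.453e+04.
Re > 4000 → turbulent. Relative roughness ε/D = 5.6e-05/0.1429 = 0.000392. Haaland: 1/√f = -1.8 log₁₀[(0.000392/3.7)^1.11 + 6.9/3.453e+04] = -1.8 log₁₀[3.87e-05 + 0.0002] = 6.521, so f = 0.02352.
Darcy-Weisbach: ΔP = f(L/D)(ρV²/2) = 0.02352·(89.73/0.1429)·(1139·0.227²/2) = 0.02352·627.9·29.35 = 433.5 Pa.
Head loss h_f = ΔP/(ρg) = 433.5/(1139·9.81) = 0.03880 m.

h_f ≈ 0.03880 m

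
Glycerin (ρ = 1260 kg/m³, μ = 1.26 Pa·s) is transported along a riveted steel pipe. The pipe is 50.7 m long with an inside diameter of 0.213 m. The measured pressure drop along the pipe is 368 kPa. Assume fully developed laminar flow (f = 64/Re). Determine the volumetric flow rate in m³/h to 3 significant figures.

Q ≈ 1050 m³/h

For laminar flow, f = 64/Re with Re = ρVD/μ, so Darcy-Weisbach reduces to ΔP = 32μLV/D². Solving for V: V = ΔP·D²/(32μL) = 3.68e+05·(0.213)²/(32·1.26·50.7) = 8.167 m/s.
Check: Re = ρVD/μ = 1260·8.167·0.213/1.26 = 1740 < 2300, so the laminar assumption holds.
Q = V·A = 8.167·(π/4·0.213²) = 0.291 m³/s = 1050 m³/h.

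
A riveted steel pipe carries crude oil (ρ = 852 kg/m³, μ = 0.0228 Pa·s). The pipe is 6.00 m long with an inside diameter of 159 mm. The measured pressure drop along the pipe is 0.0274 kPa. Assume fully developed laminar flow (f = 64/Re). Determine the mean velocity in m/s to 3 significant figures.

V ≈ 0.158 m/s

For laminar flow, f = 64/Re with Re = ρVD/μ, so Darcy-Weisbach reduces to ΔP = 32μLV/D². Solving for V: V = ΔP·D²/(32μL) = 27.4·(0.159)²/(32·0.0228·6) = 0.1582 m/s.
Check: Re = ρVD/μ = 852·0.1582·0.159/0.0228 = 940.2 < 2300, so the laminar assumption holds.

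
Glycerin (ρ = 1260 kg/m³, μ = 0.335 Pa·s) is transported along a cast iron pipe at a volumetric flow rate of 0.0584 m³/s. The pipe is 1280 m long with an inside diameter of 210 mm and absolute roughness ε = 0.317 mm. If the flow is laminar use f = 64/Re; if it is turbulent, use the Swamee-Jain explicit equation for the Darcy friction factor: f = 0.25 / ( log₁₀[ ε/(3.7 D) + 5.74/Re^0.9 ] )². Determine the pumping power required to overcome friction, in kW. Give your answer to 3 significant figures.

Cross-sectional area A = πD²/4 = π(0.21)²/4 = 0.03464 m²; mean velocity V = Q/A = 0.0584/0.03464 = 1.686 m/s.
Reynolds number Re = ρVD/μ = 1260 · 1.686 · 0.21 / 0.335 = 1332.
Re < 2300 → laminar flow, so f = 64/Re = 64/1332 = 0.04806 (the turbulent correlation is not needed).
Darcy-Weisbach: ΔP = f(L/D)(ρV²/2) = 0.04806·(1280/0.21)·(1260·1.686²/2) = 0.04806·6095·1791 = 5.246e+05 Pa.
Pumping power P = QΔP = 0.0584·5.246e+05 = 30640 W = 30.6 kW.

P ≈ 30.6 kW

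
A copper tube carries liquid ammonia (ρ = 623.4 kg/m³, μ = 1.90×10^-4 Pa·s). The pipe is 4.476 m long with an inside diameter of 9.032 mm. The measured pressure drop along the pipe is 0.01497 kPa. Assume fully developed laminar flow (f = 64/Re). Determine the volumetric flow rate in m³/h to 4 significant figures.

For laminar flow, f = 64/Re with Re = ρVD/μ, so Darcy-Weisbach reduces to ΔP = 32μLV/D². Solving for V: V = ΔP·D²/(32μL) = 14.97·(0.009032)²/(32·0.00019·4.476) = 0.04487 m/s.
Check: Re = ρVD/μ = 623.4·0.04487·0.009032/0.00019 = 1330 < 2300, so the laminar assumption holds.
Q = V·A = 0.04487·(π/4·0.009032²) = 2.875e-06 m³/s = 0.01035 m³/h.

Q ≈ 0.01035 m³/h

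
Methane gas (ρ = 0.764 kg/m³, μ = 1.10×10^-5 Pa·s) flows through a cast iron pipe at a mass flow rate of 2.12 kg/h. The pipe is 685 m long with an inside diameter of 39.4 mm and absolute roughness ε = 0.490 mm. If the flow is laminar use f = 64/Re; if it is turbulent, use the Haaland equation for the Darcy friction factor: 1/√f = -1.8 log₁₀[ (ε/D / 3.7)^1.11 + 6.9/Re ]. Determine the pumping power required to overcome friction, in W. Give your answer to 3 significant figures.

P ≈ 0.0757 W

ṁ = 2.12 kg/h = 2.12/3600 = 0.0005889 kg/s.
A = πD²/4 = π(0.0394)²/4 = 0.001219 m²; mean velocity V = ṁ/(ρA) = 0.0005889/(0.764 · 0.001219) = 0.6322 m/s.
Reynolds number Re = ρVD/μ = 0.764 · 0.6322 · 0.0394 / 1.1e-05 = 1730.
Re < 2300 → laminar flow, so f = 64/Re = 64/1730 = 0.03699 (the turbulent correlation is not needed).
Darcy-Weisbach: ΔP = f(L/D)(ρV²/2) = 0.03699·(685/0.0394)·(0.764·0.6322²/2) = 0.03699·1.739e+04·0.1527 = 98.2 Pa.
Q = ṁ/ρ = 0.0005889/0.764 = 0.0007708 m³/s.
Pumping power P = QΔP = 0.0007708·98.2 = 0.07569 W = 0.0757 W.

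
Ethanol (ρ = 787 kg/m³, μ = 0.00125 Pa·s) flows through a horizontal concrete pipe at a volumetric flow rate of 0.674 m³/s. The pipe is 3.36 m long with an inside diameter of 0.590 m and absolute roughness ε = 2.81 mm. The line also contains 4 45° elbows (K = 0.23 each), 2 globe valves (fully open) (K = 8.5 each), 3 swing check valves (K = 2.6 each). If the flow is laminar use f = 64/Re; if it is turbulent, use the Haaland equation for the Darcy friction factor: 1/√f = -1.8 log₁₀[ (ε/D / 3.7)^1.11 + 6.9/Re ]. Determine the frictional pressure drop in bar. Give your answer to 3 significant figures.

ΔP ≈ 0.619 bar

Cross-sectional area A = πD²/4 = π(0.59)²/4 = 0.2734 m²; mean velocity V = Q/A = 0.674/0.2734 = 2.465 m/s.
Reynolds number Re = ρVD/μ = 787 · 2.465 · 0.59 / 0.00125 = 9.158e+05.
Re > 4000 → turbulent. Relative roughness ε/D = 0.00281/0.59 = 0.00476. Haaland: 1/√f = -1.8 log₁₀[(0.00476/3.7)^1.11 + 6.9/9.158e+05] = -1.8 log₁₀[0.000619 + 7.53e-06] = 5.765, so f = 0.03008.
Total minor-loss coefficient ΣK = 4·0.23 + 2·8.5 + 3·2.6 = 25.7.
ΔP = [f·L/D + ΣK]·(ρV²/2) = [0.03008·3.36/0.59 + 25.7]·(787·2.465²/2) = [0.1713 + 25.7]·2392 = 6.192e+04 Pa.
ΔP = 6.192e+04 Pa = 0.619 bar.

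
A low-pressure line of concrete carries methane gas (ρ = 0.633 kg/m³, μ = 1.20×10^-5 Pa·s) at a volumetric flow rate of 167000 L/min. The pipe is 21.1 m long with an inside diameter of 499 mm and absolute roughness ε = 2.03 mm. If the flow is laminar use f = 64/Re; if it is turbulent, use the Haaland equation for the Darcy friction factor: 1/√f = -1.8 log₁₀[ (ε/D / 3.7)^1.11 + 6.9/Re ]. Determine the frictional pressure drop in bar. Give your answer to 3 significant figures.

ΔP ≈ 7.83×10^-4 bar

Q = 167000 L/min = 167000/60000 = 2.783 m³/s.
Cross-sectional area A = πD²/4 = π(0.499)²/4 = 0.1956 m²; mean velocity V = Q/A = 2.783/0.1956 = 14.23 m/s.
Reynolds number Re = ρVD/μ = 0.633 · 14.23 · 0.499 / 1.2e-05 = 3.746e+05.
Re > 4000 → turbulent. Relative roughness ε/D = 0.00203/0.499 = 0.00407. Haaland: 1/√f = -1.8 log₁₀[(0.00407/3.7)^1.11 + 6.9/3.746e+05] = -1.8 log₁₀[0.00052 + 1.84e-05] = 5.884, so f = 0.02888.
Darcy-Weisbach: ΔP = f(L/D)(ρV²/2) = 0.02888·(21.1/0.499)·(0.633·14.23²/2) = 0.02888·42.28·64.11 = 78.29 Pa.
ΔP = 78.29 Pa = 7.83×10^-4 bar.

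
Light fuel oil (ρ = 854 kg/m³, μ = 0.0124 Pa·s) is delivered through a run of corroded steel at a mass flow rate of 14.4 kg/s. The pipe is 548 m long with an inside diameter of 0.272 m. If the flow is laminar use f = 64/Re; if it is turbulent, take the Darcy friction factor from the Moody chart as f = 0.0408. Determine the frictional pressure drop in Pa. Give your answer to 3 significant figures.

A = πD²/4 = π(0.272)²/4 = 0.05811 m²; mean velocity V = ṁ/(ρA) = 14.4/(854 · 0.05811) = 0.2902 m/s.
Reynolds number Re = ρVD/μ = 854 · 0.2902 · 0.272 / 0.0124 = 5436.
Re > 4000 → turbulent; use the Moody-chart value f = 0.0408.
Darcy-Weisbach: ΔP = f(L/D)(ρV²/2) = 0.0408·(548/0.272)·(854·0.2902²/2) = 0.0408·2015·35.96 = 2956 Pa.

ΔP ≈ 2960 Pa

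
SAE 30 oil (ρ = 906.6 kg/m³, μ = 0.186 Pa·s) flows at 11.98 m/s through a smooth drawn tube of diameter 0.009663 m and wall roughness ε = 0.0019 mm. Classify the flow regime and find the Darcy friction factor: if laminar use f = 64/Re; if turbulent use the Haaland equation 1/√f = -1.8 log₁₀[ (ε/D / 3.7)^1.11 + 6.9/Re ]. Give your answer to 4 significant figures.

f ≈ 0.1134

Re = ρVD/μ = 906.6·11.98·0.009663/0.186 = 564.3.
Re < 2300 → laminar, so f = 64/Re = 0.1134 (roughness is irrelevant in laminar flow).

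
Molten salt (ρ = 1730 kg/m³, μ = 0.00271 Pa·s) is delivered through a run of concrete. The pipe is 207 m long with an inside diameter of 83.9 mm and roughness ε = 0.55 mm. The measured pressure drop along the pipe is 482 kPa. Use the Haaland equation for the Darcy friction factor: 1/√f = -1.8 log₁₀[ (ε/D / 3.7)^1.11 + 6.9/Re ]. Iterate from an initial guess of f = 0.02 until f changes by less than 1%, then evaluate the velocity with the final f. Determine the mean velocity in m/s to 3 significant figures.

V ≈ 2.59 m/s

Rearranging Darcy-Weisbach: V = √(2·ΔP·D/(f·L·ρ)). With ε/D = 0.00055/0.0839 = 0.00656, iterate starting from f = 0.02:
  f = 0.02 → V = √(2·4.82e+05·0.0839/(0.02·207·1730)) = 3.36 m/s; Re = ρVD/μ = 1.8e+05; f → 0.03349
  f = 0.03349 → V = 2.597 m/s; Re = 1.391e+05; f → 0.03361
Converged (Δf/f < 1%). With the final f = 0.03361: V = √(2·4.82e+05·0.0839/(0.03361·207·1730)) = 2.592 m/s.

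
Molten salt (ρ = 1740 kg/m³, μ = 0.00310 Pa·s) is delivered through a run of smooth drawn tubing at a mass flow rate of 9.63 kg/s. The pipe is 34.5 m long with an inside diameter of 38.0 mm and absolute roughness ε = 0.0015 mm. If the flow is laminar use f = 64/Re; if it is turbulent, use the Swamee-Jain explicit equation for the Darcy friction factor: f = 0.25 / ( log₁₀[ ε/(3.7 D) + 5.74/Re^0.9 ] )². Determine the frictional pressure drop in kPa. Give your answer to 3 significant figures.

A = πD²/4 = π(0.038)²/4 = 0.001134 m²; mean velocity V = ṁ/(ρA) = 9.63/(1740 · 0.001134) = 4.88 m/s.
Reynolds number Re = ρVD/μ = 1740 · 4.88 · 0.038 / 0.0031 = 1.041e+05.
Re > 4000 → turbulent. Relative roughness ε/D = 1.5e-06/0.038 = 3.95e-05. Swamee-Jain: f = 0.25/(log₁₀[3.95e-05/3.7 + 5.74/1.041e+05^0.9])² = 0.25/(log₁₀[1.07e-05 + 0.000175])² = 0.25/(-3.731)² = 0.01796.
Darcy-Weisbach: ΔP = f(L/D)(ρV²/2) = 0.01796·(34.5/0.038)·(1740·4.88²/2) = 0.01796·907.9·2.072e+04 = 3.378e+05 Pa.
ΔP = 3.378e+05 Pa = 338 kPa.

ΔP ≈ 338 kPa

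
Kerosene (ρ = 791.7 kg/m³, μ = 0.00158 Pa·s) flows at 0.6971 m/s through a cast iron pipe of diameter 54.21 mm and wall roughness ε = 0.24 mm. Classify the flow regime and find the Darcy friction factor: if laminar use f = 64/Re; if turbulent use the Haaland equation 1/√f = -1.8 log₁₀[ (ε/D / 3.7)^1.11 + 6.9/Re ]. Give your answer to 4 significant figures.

f ≈ 0.03364

Re = ρVD/μ = 791.7·0.6971·0.05421/0.00158 = 1.894e+04.
Re > 4000 → turbulent. ε/D = 0.00024/0.05421 = 0.00443; Haaland: 1/√f = -1.8 log₁₀[0.000571 + 0.000364] = 5.452, so f = 0.03364.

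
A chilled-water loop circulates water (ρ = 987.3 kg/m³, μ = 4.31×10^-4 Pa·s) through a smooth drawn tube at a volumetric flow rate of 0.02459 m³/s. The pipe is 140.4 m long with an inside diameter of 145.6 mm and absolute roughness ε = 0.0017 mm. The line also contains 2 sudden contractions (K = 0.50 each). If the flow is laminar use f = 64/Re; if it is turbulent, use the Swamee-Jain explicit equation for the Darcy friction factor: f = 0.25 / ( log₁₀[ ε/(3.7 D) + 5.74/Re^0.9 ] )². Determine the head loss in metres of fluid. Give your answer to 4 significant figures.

h_f ≈ 1.538 m

Cross-sectional area A = πD²/4 = π(0.1456)²/4 = 0.01665 m²; mean velocity V = Q/A = 0.02459/0.01665 = 1.477 m/s.
Reynolds number Re = ρVD/μ = 987.3 · 1.477 · 0.1456 / 0.000431 = 4.926e+05.
Re > 4000 → turbulent. Relative roughness ε/D = 1.7e-06/0.1456 = 1.17e-05. Swamee-Jain: f = 0.25/(log₁₀[1.17e-05/3.7 + 5.74/4.926e+05^0.9])² = 0.25/(log₁₀[3.16e-06 + 4.32e-05])² = 0.25/(-4.334)² = 0.01331.
Total minor-loss coefficient ΣK = 2·0.5 = 1.
ΔP = [f·L/D + ΣK]·(ρV²/2) = [0.01331·140.4/0.1456 + 1]·(987.3·1.477²/2) = [12.84 + 1]·1077 = 1.49e+04 Pa.
Head loss h_f = ΔP/(ρg) = 1.49e+04/(987.3·9.81) = 1.538 m.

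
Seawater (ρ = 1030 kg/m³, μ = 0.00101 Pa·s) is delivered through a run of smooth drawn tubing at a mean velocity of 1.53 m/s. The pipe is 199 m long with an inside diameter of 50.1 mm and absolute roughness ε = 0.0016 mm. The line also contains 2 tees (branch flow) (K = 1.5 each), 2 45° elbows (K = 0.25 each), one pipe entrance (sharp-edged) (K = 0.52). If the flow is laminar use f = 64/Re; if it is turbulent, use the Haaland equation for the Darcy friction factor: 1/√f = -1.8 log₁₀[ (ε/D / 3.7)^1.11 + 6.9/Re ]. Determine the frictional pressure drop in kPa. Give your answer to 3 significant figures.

Reynolds number Re = ρVD/μ = 1030 · 1.53 · 0.0501 / 0.00101 = 7.817e+04.
Re > 4000 → turbulent. Relative roughness ε/D = 1.6e-06/0.0501 = 3.19e-05. Haaland: 1/√f = -1.8 log₁₀[(3.19e-05/3.7)^1.11 + 6.9/7.817e+04] = -1.8 log₁₀[2.39e-06 + 8.83e-05] = 7.277, so f = 0.01889.
Total minor-loss coefficient ΣK = 2·1.5 + 2·0.25 + 1·0.52 = 4.02.
ΔP = [f·L/D + ΣK]·(ρV²/2) = [0.01889·199/0.0501 + 4.02]·(1030·1.53²/2) = [75.02 + 4.02]·1206 = 9.528e+04 Pa.
ΔP = 9.528e+04 Pa = 95.3 kPa.

ΔP ≈ 95.3 kPa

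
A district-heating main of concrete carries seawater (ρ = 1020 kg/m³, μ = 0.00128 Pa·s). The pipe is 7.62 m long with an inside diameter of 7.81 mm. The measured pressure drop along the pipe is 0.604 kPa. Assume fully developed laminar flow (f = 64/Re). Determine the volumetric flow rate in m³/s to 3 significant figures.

Q ≈ 5.65×10^-6 m³/s

For laminar flow, f = 64/Re with Re = ρVD/μ, so Darcy-Weisbach reduces to ΔP = 32μLV/D². Solving for V: V = ΔP·D²/(32μL) = 604·(0.00781)²/(32·0.00128·7.62) = 0.118 m/s.
Check: Re = ρVD/μ = 1020·0.118·0.00781/0.00128 = 734.6 < 2300, so the laminar assumption holds.
Q = V·A = 0.118·(π/4·0.00781²) = 5.655e-06 m³/s = 5.65×10^-6 m³/s.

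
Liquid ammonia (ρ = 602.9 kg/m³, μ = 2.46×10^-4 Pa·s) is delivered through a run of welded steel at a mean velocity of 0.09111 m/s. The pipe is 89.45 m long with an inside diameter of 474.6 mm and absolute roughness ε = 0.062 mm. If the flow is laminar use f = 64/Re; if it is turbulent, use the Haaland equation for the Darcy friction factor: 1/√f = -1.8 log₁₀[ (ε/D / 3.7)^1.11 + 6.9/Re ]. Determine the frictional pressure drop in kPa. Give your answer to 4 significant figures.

Reynolds number Re = ρVD/μ = 602.9 · 0.09111 · 0.4746 / 0.000246 = 1.06e+05.
Re > 4000 → turbulent. Relative roughness ε/D = 6.2e-05/0.4746 = 0.000131. Haaland: 1/√f = -1.8 log₁₀[(0.000131/3.7)^1.11 + 6.9/1.06e+05] = -1.8 log₁₀[1.14e-05 + 6.51e-05] = 7.409, so f = 0.01822.
Darcy-Weisbach: ΔP = f(L/D)(ρV²/2) = 0.01822·(89.45/0.4746)·(602.9·0.09111²/2) = 0.01822·188.5·2.502 = 8.592 Pa.
ΔP = 8.592 Pa = 0.008592 kPa.

ΔP ≈ 0.008592 kPa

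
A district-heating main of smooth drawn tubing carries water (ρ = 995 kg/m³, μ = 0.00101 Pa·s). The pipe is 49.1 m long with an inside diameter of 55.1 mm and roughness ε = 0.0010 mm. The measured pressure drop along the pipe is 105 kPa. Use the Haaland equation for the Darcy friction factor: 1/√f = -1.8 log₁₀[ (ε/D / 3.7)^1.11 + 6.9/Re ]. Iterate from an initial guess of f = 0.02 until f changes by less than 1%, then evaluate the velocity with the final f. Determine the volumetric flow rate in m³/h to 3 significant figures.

Q ≈ 33.6 m³/h

Rearranging Darcy-Weisbach: V = √(2·ΔP·D/(f·L·ρ)). With ε/D = 1e-06/0.0551 = 1.81e-05, iterate starting from f = 0.02:
  f = 0.02 → V = √(2·1.05e+05·0.0551/(0.02·49.1·995)) = 3.441 m/s; Re = ρVD/μ = 1.868e+05; f → 0.01581
  f = 0.01581 → V = 3.87 m/s; Re = 2.101e+05; f → 0.01547
  f = 0.01547 → V = 3.913 m/s; Re = 2.124e+05; f → 0.01544
Converged (Δf/f < 1%). With the final f = 0.01544: V = √(2·1.05e+05·0.0551/(0.01544·49.1·995)) = 3.917 m/s.
Q = V·A = 3.917·(π/4·0.0551²) = 0.00934 m³/s = 33.6 m³/h.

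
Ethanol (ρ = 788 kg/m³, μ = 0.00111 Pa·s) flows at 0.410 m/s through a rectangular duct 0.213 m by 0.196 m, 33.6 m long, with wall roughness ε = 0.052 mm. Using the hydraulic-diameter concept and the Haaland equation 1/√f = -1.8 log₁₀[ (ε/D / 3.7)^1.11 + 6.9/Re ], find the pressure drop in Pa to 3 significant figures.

Hydraulic diameter D_h = 4A/P = 4·(0.213·0.196)/(2·(0.213+0.196)) = 0.167/0.818 = 0.2041 m.
Re = ρVD_h/μ = 788·0.41·0.2041/0.00111 = 5.942e+04.
ε/D_h = 5.2e-05/0.2041 = 0.000255; Haaland gives 1/√f = -1.8 log₁₀[2.4e-05+0.000116] = 6.936, so f = 0.02078.
ΔP = f(L/D_h)(ρV²/2) = 0.02078·33.6/0.2041·66.23 = 226.6 Pa.

ΔP ≈ 227 Pa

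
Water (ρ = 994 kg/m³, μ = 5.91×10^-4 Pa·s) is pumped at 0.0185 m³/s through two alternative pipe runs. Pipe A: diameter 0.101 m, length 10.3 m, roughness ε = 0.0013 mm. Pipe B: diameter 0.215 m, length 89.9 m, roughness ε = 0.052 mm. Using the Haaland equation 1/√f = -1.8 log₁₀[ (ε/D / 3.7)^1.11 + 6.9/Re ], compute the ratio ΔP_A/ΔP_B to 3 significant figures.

ΔP_A/ΔP_B ≈ 3.98

Pipe A: V = Q/A = 0.0185/0.008012 = 2.309 m/s; Re = 3.922e+05; ε/D = 1.29e-05; Haaland → f = 0.01377; ΔP_A = f(L/D)(ρV²/2) = 3722 Pa.
Pipe B: V = Q/A = 0.0185/0.03631 = 0.5096 m/s; Re = 1.843e+05; ε/D = 0.000242; Haaland → f = 0.01732; ΔP_B = f(L/D)(ρV²/2) = 934.7 Pa.
ΔP_A/ΔP_B = 3722/934.7 = 3.98.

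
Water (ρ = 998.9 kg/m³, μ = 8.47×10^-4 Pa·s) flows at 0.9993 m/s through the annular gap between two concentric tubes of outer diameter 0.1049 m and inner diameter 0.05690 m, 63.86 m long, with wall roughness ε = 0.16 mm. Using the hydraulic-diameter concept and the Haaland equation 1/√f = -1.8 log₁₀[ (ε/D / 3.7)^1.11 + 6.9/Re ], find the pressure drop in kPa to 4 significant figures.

Hydraulic diameter D_h = 4A/P = D_o - D_i = 0.1049 - 0.0569 = 0.048 m.
Re = ρVD_h/μ = 998.9·0.9993·0.048/0.000847 = 5.657e+04.
ε/D_h = 0.00016/0.048 = 0.00333; Haaland gives 1/√f = -1.8 log₁₀[0.000417+0.000122] = 5.884, so f = 0.02889.
ΔP = f(L/D_h)(ρV²/2) = 0.02889·63.86/0.048·498.8 = 1.917e+04 Pa.
ΔP = 19.17 kPa.

ΔP ≈ 19.17 kPa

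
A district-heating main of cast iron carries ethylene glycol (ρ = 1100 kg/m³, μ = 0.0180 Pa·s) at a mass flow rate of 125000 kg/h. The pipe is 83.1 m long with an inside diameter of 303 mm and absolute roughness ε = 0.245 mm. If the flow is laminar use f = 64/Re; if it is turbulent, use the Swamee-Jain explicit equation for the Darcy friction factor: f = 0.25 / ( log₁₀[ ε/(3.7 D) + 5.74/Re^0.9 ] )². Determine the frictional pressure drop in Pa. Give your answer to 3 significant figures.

ṁ = 125000 kg/h = 125000/3600 = 34.72 kg/s.
A = πD²/4 = π(0.303)²/4 = 0.07211 m²; mean velocity V = ṁ/(ρA) = 34.72/(1100 · 0.07211) = 0.4378 m/s.
Reynolds number Re = ρVD/μ = 1100 · 0.4378 · 0.303 / 0.018 = 8106.
Re > 4000 → turbulent. Relative roughness ε/D = 0.000245/0.303 = 0.000809. Swamee-Jain: f = 0.25/(log₁₀[0.000809/3.7 + 5.74/8106^0.9])² = 0.25/(log₁₀[0.000219 + 0.00174])² = 0.25/(-2.708)² = 0.0341.
Darcy-Weisbach: ΔP = f(L/D)(ρV²/2) = 0.0341·(83.1/0.303)·(1100·0.4378²/2) = 0.0341·274.3·105.4 = 985.7 Pa.

ΔP ≈ 986 Pa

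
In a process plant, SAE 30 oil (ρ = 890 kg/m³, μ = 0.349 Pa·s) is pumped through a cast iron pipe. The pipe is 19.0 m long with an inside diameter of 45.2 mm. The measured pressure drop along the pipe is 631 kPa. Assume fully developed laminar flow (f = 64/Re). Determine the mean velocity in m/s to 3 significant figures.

V ≈ 6.08 m/s

For laminar flow, f = 64/Re with Re = ρVD/μ, so Darcy-Weisbach reduces to ΔP = 32μLV/D². Solving for V: V = ΔP·D²/(32μL) = 6.31e+05·(0.0452)²/(32·0.349·19) = 6.075 m/s.
Check: Re = ρVD/μ = 890·6.075·0.0452/0.349 = 700.3 < 2300, so the laminar assumption holds.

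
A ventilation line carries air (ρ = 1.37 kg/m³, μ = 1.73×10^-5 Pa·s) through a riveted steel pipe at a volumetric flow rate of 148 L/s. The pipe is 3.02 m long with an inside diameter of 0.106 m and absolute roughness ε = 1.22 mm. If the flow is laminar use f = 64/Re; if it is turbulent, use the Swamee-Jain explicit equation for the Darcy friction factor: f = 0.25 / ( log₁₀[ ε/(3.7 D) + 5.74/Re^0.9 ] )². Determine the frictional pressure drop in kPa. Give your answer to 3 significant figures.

Q = 148 L/s = 148/1000 = 0.148 m³/s.
Cross-sectional area A = πD²/4 = π(0.106)²/4 = 0.008825 m²; mean velocity V = Q/A = 0.148/0.008825 = 16.77 m/s.
Reynolds number Re = ρVD/μ = 1.37 · 16.77 · 0.106 / 1.73e-05 = 1.408e+05.
Re > 4000 → turbulent. Relative roughness ε/D = 0.00122/0.106 = 0.0115. Swamee-Jain: f = 0.25/(log₁₀[0.0115/3.7 + 5.74/1.408e+05^0.9])² = 0.25/(log₁₀[0.00311 + 0.000133])² = 0.25/(-2.489)² = 0.04036.
Darcy-Weisbach: ΔP = f(L/D)(ρV²/2) = 0.04036·(3.02/0.106)·(1.37·16.77²/2) = 0.04036·28.49·192.7 = 221.5 Pa.
ΔP = 221.5 Pa = 0.222 kPa.

ΔP ≈ 0.222 kPa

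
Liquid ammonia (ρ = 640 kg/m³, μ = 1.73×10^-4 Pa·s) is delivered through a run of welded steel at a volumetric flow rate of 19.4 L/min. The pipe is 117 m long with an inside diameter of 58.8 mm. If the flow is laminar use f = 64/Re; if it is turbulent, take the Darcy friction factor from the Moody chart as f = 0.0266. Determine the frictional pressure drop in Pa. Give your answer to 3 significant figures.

Q = 19.4 L/min = 19.4/60000 = 0.0003233 m³/s.
Cross-sectional area A = πD²/4 = π(0.0588)²/4 = 0.002715 m²; mean velocity V = Q/A = 0.0003233/0.002715 = 0.1191 m/s.
Reynolds number Re = ρVD/μ = 640 · 0.1191 · 0.0588 / 0.000173 = 2.59e+04.
Re > 4000 → turbulent; use the Moody-chart value f = 0.0266.
Darcy-Weisbach: ΔP = f(L/D)(ρV²/2) = 0.0266·(117/0.0588)·(640·0.1191²/2) = 0.0266·1990·4.537 = 240.1 Pa.

ΔP ≈ 240 Pa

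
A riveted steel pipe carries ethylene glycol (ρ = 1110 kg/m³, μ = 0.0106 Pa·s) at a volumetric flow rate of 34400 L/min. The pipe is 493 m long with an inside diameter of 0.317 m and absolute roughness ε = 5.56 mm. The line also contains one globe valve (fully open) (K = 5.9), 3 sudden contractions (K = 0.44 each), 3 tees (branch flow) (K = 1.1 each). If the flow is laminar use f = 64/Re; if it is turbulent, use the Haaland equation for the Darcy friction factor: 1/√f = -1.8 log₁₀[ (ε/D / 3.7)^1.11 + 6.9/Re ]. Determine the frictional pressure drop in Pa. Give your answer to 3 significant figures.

ΔP ≈ 2.43×10^6 Pa

Q = 34400 L/min = 34400/60000 = 0.5733 m³/s.
Cross-sectional area A = πD²/4 = π(0.317)²/4 = 0.07892 m²; mean velocity V = Q/A = 0.5733/0.07892 = 7.264 m/s.
Reynolds number Re = ρVD/μ = 1110 · 7.264 · 0.317 / 0.0106 = 2.411e+05.
Re > 4000 → turbulent. Relative roughness ε/D = 0.00556/0.317 = 0.0175. Haaland: 1/√f = -1.8 log₁₀[(0.0175/3.7)^1.11 + 6.9/2.411e+05] = -1.8 log₁₀[0.00263 + 2.86e-05] = 4.635, so f = 0.04654.
Total minor-loss coefficient ΣK = 1·5.9 + 3·0.44 + 3·1.1 = 10.5.
ΔP = [f·L/D + ΣK]·(ρV²/2) = [0.04654·493/0.317 + 10.5]·(1110·7.264²/2) = [72.38 + 10.5]·2.929e+04 = 2.428e+06 Pa.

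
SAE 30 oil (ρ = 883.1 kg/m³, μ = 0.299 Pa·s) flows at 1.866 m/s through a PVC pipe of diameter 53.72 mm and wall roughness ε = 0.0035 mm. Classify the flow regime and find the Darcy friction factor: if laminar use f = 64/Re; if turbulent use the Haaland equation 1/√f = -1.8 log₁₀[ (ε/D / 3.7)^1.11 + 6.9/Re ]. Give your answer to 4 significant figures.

f ≈ 0.2162

Re = ρVD/μ = 883.1·1.866·0.05372/0.299 = 296.1.
Re < 2300 → laminar, so f = 64/Re = 0.2162 (roughness is irrelevant in laminar flow).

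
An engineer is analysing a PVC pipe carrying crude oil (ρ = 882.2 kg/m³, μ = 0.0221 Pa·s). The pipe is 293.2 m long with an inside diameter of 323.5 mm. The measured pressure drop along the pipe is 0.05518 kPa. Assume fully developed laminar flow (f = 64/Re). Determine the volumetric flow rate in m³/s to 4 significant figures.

For laminar flow, f = 64/Re with Re = ρVD/μ, so Darcy-Weisbach reduces to ΔP = 32μLV/D². Solving for V: V = ΔP·D²/(32μL) = 55.18·(0.3235)²/(32·0.0221·293.2) = 0.02785 m/s.
Check: Re = ρVD/μ = 882.2·0.02785·0.3235/0.0221 = 359.6 < 2300, so the laminar assumption holds.
Q = V·A = 0.02785·(π/4·0.3235²) = 0.002289 m³/s = 0.002289 m³/s.

Q ≈ 0.002289 m³/s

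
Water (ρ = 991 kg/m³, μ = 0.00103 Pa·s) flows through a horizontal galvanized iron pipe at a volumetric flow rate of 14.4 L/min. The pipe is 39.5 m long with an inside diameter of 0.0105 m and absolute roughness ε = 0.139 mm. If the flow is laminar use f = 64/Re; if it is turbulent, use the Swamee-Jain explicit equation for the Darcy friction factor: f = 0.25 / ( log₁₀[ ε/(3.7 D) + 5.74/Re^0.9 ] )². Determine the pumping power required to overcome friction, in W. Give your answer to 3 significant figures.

Q = 14.4 L/min = 14.4/60000 = 0.00024 m³/s.
Cross-sectional area A = πD²/4 = π(0.0105)²/4 = 8.659e-05 m²; mean velocity V = Q/A = 0.00024/8.659e-05 = 2.772 m/s.
Reynolds number Re = ρVD/μ = 991 · 2.772 · 0.0105 / 0.00103 = 2.8e+04.
Re > 4000 → turbulent. Relative roughness ε/D = 0.000139/0.0105 = 0.0132. Swamee-Jain: f = 0.25/(log₁₀[0.0132/3.7 + 5.74/2.8e+04^0.9])² = 0.25/(log₁₀[0.00358 + 0.000571])² = 0.25/(-2.382)² = 0.04406.
Darcy-Weisbach: ΔP = f(L/D)(ρV²/2) = 0.04406·(39.5/0.0105)·(991·2.772²/2) = 0.04406·3762·3807 = 6.309e+05 Pa.
Pumping power P = QΔP = 0.00024·6.309e+05 = 151.4 W = 151 W.

P ≈ 151 W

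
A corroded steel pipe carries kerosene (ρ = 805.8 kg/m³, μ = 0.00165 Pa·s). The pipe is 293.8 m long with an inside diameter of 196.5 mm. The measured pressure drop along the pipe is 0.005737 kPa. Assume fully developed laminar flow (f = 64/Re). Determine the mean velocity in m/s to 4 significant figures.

For laminar flow, f = 64/Re with Re = ρVD/μ, so Darcy-Weisbach reduces to ΔP = 32μLV/D². Solving for V: V = ΔP·D²/(32μL) = 5.737·(0.1965)²/(32·0.00165·293.8) = 0.01428 m/s.
Check: Re = ρVD/μ = 805.8·0.01428·0.1965/0.00165 = 1370 < 2300, so the laminar assumption holds.

V ≈ 0.01428 m/s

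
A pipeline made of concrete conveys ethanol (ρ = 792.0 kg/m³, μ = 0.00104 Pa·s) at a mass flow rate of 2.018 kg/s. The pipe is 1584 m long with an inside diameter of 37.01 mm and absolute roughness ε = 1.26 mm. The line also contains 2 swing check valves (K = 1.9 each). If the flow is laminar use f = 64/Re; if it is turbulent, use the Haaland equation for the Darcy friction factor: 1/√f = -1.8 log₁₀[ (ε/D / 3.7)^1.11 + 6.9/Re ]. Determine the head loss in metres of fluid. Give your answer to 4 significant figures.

A = πD²/4 = π(0.03701)²/4 = 0.001076 m²; mean velocity V = ṁ/(ρA) = 2.018/(792 · 0.001076) = 2.368 m/s.
Reynolds number Re = ρVD/μ = 792 · 2.368 · 0.03701 / 0.00104 = 6.675e+04.
Re > 4000 → turbulent. Relative roughness ε/D = 0.00126/0.03701 = 0.034. Haaland: 1/√f = -1.8 log₁₀[(0.034/3.7)^1.11 + 6.9/6.675e+04] = -1.8 log₁₀[0.00549 + 0.000103] = 4.054, so f = 0.06086.
Total minor-loss coefficient ΣK = 2·1.9 = 3.8.
ΔP = [f·L/D + ΣK]·(ρV²/2) = [0.06086·1584/0.03701 + 3.8]·(792·2.368²/2) = [2605 + 3.8]·2221 = 5.794e+06 Pa.
Head loss h_f = ΔP/(ρg) = 5.794e+06/(792·9.81) = 745.8 m.

h_f ≈ 745.8 m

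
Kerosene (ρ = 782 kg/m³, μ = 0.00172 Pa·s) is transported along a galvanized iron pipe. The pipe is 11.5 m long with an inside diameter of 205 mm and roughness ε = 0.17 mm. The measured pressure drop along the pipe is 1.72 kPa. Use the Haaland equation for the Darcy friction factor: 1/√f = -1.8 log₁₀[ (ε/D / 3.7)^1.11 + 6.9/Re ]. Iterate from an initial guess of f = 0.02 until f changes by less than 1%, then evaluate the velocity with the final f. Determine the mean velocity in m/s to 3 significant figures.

V ≈ 1.96 m/s

Rearranging Darcy-Weisbach: V = √(2·ΔP·D/(f·L·ρ)). With ε/D = 0.00017/0.205 = 0.000829, iterate starting from f = 0.02:
  f = 0.02 → V = √(2·1720·0.205/(0.02·11.5·782)) = 1.98 m/s; Re = ρVD/μ = 1.846e+05; f → 0.02031
  f = 0.02031 → V = 1.965 m/s; Re = 1.832e+05; f → 0.02032
Converged (Δf/f < 1%). With the final f = 0.02032: V = √(2·1720·0.205/(0.02032·11.5·782)) = 1.965 m/s.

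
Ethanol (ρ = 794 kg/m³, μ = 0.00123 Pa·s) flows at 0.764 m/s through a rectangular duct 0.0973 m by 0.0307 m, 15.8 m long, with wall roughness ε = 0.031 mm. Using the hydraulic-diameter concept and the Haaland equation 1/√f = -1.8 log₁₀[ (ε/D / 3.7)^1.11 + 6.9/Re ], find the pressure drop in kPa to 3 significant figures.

ΔP ≈ 2.05 kPa

Hydraulic diameter D_h = 4A/P = 4·(0.0973·0.0307)/(2·(0.0973+0.0307)) = 0.01195/0.256 = 0.04667 m.
Re = ρVD_h/μ = 794·0.764·0.04667/0.00123 = 2.302e+04.
ε/D_h = 3.1e-05/0.04667 = 0.000664; Haaland gives 1/√f = -1.8 log₁₀[6.95e-05+0.0003] = 6.179, so f = 0.02619.
ΔP = f(L/D_h)(ρV²/2) = 0.02619·15.8/0.04667·231.7 = 2055 Pa.
ΔP = 2.05 kPa.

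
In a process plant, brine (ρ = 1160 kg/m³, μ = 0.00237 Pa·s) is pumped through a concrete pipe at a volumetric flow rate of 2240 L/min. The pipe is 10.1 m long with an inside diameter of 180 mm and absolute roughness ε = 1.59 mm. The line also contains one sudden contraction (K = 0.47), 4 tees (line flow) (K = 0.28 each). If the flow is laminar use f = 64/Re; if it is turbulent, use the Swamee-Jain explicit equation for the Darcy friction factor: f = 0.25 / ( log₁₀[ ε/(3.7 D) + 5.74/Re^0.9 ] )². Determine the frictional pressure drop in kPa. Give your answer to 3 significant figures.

Q = 2240 L/min = 2240/60000 = 0.03733 m³/s.
Cross-sectional area A = πD²/4 = π(0.18)²/4 = 0.02545 m²; mean velocity V = Q/A = 0.03733/0.02545 = 1.467 m/s.
Reynolds number Re = ρVD/μ = 1160 · 1.467 · 0.18 / 0.00237 = 1.293e+05.
Re > 4000 → turbulent. Relative roughness ε/D = 0.00159/0.18 = 0.00883. Swamee-Jain: f = 0.25/(log₁₀[0.00883/3.7 + 5.74/1.293e+05^0.9])² = 0.25/(log₁₀[0.00239 + 0.000144])² = 0.25/(-2.597)² = 0.03708.
Total minor-loss coefficient ΣK = 1·0.47 + 4·0.28 = 1.59.
ΔP = [f·L/D + ΣK]·(ρV²/2) = [0.03708·10.1/0.18 + 1.59]·(1160·1.467²/2) = [2.081 + 1.59]·1248 = 4582 Pa.
ΔP = 4582 Pa = 4.58 kPa.

ΔP ≈ 4.58 kPa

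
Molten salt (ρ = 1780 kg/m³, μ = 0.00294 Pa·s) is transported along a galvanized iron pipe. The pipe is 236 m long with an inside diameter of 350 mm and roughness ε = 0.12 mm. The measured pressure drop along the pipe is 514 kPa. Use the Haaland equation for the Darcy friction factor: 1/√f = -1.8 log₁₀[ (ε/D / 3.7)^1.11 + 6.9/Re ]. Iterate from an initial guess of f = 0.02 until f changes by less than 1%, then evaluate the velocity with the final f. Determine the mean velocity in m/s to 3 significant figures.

Rearranging Darcy-Weisbach: V = √(2·ΔP·D/(f·L·ρ)). With ε/D = 0.00012/0.35 = 0.000343, iterate starting from f = 0.02:
  f = 0.02 → V = √(2·5.14e+05·0.35/(0.02·236·1780)) = 6.544 m/s; Re = ρVD/μ = 1.387e+06; f → 0.01582
  f = 0.01582 → V = 7.357 m/s; Re = 1.559e+06; f → 0.01578
Converged (Δf/f < 1%). With the final f = 0.01578: V = √(2·5.14e+05·0.35/(0.01578·236·1780)) = 7.367 m/s.

V ≈ 7.37 m/s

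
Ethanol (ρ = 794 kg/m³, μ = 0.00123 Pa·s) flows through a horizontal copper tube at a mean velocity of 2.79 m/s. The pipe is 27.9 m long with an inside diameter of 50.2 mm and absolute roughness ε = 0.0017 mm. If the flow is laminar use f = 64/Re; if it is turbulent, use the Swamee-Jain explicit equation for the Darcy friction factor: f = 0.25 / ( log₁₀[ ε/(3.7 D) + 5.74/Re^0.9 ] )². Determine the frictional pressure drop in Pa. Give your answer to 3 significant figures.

ΔP ≈ 31700 Pa

Reynolds number Re = ρVD/μ = 794 · 2.79 · 0.0502 / 0.00123 = 9.041e+04.
Re > 4000 → turbulent. Relative roughness ε/D = 1.7e-06/0.0502 = 3.39e-05. Swamee-Jain: f = 0.25/(log₁₀[3.39e-05/3.7 + 5.74/9.041e+04^0.9])² = 0.25/(log₁₀[9.15e-06 + 0.000199])² = 0.25/(-3.682)² = 0.01844.
Darcy-Weisbach: ΔP = f(L/D)(ρV²/2) = 0.01844·(27.9/0.0502)·(794·2.79²/2) = 0.01844·555.8·3090 = 3.167e+04 Pa.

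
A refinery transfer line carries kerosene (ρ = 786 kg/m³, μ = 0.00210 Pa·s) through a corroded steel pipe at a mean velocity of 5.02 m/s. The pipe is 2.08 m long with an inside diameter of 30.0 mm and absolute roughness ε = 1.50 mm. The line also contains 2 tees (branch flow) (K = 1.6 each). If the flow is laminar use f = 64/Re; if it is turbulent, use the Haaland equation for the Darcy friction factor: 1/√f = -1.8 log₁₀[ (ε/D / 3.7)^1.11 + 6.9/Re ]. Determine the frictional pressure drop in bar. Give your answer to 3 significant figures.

ΔP ≈ 0.812 bar

Reynolds number Re = ρVD/μ = 786 · 5.02 · 0.03 / 0.0021 = 5.637e+04.
Re > 4000 → turbulent. Relative roughness ε/D = 0.0015/0.03 = 0.05. Haaland: 1/√f = -1.8 log₁₀[(0.05/3.7)^1.11 + 6.9/5.637e+04] = -1.8 log₁₀[0.00842 + 0.000122] = 3.723, so f = 0.07213.
Total minor-loss coefficient ΣK = 2·1.6 = 3.2.
ΔP = [f·L/D + ΣK]·(ρV²/2) = [0.07213·2.08/0.03 + 3.2]·(786·5.02²/2) = [5.001 + 3.2]·9904 = 8.122e+04 Pa.
ΔP = 8.122e+04 Pa = 0.812 bar.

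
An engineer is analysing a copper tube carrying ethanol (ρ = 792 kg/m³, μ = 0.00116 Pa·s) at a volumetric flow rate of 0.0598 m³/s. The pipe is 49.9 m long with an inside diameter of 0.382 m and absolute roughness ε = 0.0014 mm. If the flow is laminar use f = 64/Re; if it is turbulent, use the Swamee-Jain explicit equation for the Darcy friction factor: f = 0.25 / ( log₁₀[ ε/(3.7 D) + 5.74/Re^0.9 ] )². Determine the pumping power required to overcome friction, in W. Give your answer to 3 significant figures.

P ≈ 14.1 W

Cross-sectional area A = πD²/4 = π(0.382)²/4 = 0.1146 m²; mean velocity V = Q/A = 0.0598/0.1146 = 0.5218 m/s.
Reynolds number Re = ρVD/μ = 792 · 0.5218 · 0.382 / 0.00116 = 1.361e+05.
Re > 4000 → turbulent. Relative roughness ε/D = 1.4e-06/0.382 = 3.66e-06. Swamee-Jain: f = 0.25/(log₁₀[3.66e-06/3.7 + 5.74/1.361e+05^0.9])² = 0.25/(log₁₀[9.91e-07 + 0.000138])² = 0.25/(-3.858)² = 0.01679.
Darcy-Weisbach: ΔP = f(L/D)(ρV²/2) = 0.01679·(49.9/0.382)·(792·0.5218²/2) = 0.01679·130.6·107.8 = 236.5 Pa.
Pumping power P = QΔP = 0.0598·236.5 = 14.14 W = 14.1 W.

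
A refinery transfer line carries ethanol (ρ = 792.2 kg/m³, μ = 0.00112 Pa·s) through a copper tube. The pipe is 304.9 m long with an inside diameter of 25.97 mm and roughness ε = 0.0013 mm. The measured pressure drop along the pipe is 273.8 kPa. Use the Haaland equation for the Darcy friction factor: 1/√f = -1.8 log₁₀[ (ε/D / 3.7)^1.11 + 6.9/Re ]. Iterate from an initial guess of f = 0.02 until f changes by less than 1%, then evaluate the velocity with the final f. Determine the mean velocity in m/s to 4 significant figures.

Rearranging Darcy-Weisbach: V = √(2·ΔP·D/(f·L·ρ)). With ε/D = 1.3e-06/0.02597 = 5.01e-05, iterate starting from f = 0.02:
  f = 0.02 → V = √(2·2.738e+05·0.02597/(0.02·304.9·792.2)) = 1.716 m/s; Re = ρVD/μ = 3.152e+04; f → 0.02314
  f = 0.02314 → V = 1.595 m/s; Re = 2.93e+04; f → 0.02354
  f = 0.02354 → V = 1.581 m/s; Re = 2.905e+04; f → 0.02359
Converged (Δf/f < 1%). With the final f = 0.02359: V = √(2·2.738e+05·0.02597/(0.02359·304.9·792.2)) = 1.58 m/s.

V ≈ 1.580 m/s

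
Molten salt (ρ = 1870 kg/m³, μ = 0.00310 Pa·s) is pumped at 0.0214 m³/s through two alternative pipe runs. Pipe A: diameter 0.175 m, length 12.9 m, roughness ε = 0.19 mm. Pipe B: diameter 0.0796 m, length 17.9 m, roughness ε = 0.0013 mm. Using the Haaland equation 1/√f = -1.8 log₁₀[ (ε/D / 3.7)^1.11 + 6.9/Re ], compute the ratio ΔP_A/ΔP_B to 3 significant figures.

ΔP_A/ΔP_B ≈ 0.0203

Pipe A: V = Q/A = 0.0214/0.02405 = 0.8897 m/s; Re = 9.392e+04; ε/D = 0.00109; Haaland → f = 0.02238; ΔP_A = f(L/D)(ρV²/2) = 1221 Pa.
Pipe B: V = Q/A = 0.0214/0.004976 = 4.3 m/s; Re = 2.065e+05; ε/D = 1.63e-05; Haaland → f = 0.01551; ΔP_B = f(L/D)(ρV²/2) = 6.029e+04 Pa.
ΔP_A/ΔP_B = 1221/6.029e+04 = 0.0203.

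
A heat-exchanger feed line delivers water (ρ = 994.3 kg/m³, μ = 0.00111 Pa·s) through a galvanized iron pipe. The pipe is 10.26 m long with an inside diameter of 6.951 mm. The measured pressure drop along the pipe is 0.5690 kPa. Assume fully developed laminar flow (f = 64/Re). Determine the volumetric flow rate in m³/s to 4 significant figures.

For laminar flow, f = 64/Re with Re = ρVD/μ, so Darcy-Weisbach reduces to ΔP = 32μLV/D². Solving for V: V = ΔP·D²/(32μL) = 569·(0.006951)²/(32·0.00111·10.26) = 0.07544 m/s.
Check: Re = ρVD/μ = 994.3·0.07544·0.006951/0.00111 = 469.7 < 2300, so the laminar assumption holds.
Q = V·A = 0.07544·(π/4·0.006951²) = 2.863e-06 m³/s = 2.863×10^-6 m³/s.

Q ≈ 2.863×10^-6 m³/s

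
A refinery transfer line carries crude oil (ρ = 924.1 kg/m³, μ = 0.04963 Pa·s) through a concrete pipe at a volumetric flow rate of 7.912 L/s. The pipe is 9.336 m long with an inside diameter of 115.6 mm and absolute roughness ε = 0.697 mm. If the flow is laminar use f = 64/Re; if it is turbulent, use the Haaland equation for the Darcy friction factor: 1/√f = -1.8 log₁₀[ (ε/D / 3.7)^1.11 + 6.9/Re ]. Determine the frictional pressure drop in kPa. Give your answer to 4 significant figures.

Q = 7.912 L/s = 7.912/1000 = 0.007912 m³/s.
Cross-sectional area A = πD²/4 = π(0.1156)²/4 = 0.0105 m²; mean velocity V = Q/A = 0.007912/0.0105 = 0.7538 m/s.
Reynolds number Re = ρVD/μ = 924.1 · 0.7538 · 0.1156 / 0.0496 = 1623.
Re < 2300 → laminar flow, so f = 64/Re = 64/1623 = 0.03944 (the turbulent correlation is not needed).
Darcy-Weisbach: ΔP = f(L/D)(ρV²/2) = 0.03944·(9.336/0.1156)·(924.1·0.7538²/2) = 0.03944·80.76·262.6 = 836.4 Pa.
ΔP = 836.4 Pa = 0.8364 kPa.

ΔP ≈ 0.8364 kPa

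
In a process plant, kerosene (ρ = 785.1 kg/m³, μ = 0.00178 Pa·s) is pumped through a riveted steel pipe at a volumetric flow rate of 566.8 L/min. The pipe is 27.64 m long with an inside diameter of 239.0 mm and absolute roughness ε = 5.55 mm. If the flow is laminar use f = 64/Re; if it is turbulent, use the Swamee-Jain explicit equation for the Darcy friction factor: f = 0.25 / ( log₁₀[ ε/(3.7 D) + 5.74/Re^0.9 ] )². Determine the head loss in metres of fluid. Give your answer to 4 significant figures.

Q = 566.8 L/min = 566.8/60000 = 0.009447 m³/s.
Cross-sectional area A = πD²/4 = π(0.239)²/4 = 0.04486 m²; mean velocity V = Q/A = 0.009447/0.04486 = 0.2106 m/s.
Reynolds number Re = ρVD/μ = 785.1 · 0.2106 · 0.239 / 0.00178 = 2.22e+04.
Re > 4000 → turbulent. Relative roughness ε/D = 0.00555/0.239 = 0.0232. Swamee-Jain: f = 0.25/(log₁₀[0.0232/3.7 + 5.74/2.22e+04^0.9])² = 0.25/(log₁₀[0.00628 + 0.000703])² = 0.25/(-2.156)² = 0.05377.
Darcy-Weisbach: ΔP = f(L/D)(ρV²/2) = 0.05377·(27.64/0.239)·(785.1·0.2106²/2) = 0.05377·115.6·17.41 = 108.2 Pa.
Head loss h_f = ΔP/(ρg) = 108.2/(785.1·9.81) = 0.01405 m.

h_f ≈ 0.01405 m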